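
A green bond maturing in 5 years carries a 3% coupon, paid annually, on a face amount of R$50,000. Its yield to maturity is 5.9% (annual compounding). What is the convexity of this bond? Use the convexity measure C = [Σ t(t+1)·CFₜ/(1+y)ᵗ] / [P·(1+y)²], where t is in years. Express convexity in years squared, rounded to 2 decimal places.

With y = 0.059:
  t   CF        PV=CF/(1+0.059)^t    t·PV        t(t+1)·PV
  1     1,500.00     1,416.4306     1,416.4306       2,832.8612
  2     1,500.00     1,337.5171     2,675.0342       8,025.1025
  3     1,500.00     1,263.0001     3,789.0002      15,156.0010
  4     1,500.00     1,192.6346     4,770.5386      23,852.6928
  5    51,500.00    38,665.8381   193,329.1907   1,159,975.1439
  Σ                 43,875.4205   205,980.1942   1,209,841.8014
P = 43,875.4205.
Convexity = Σ t(t+1)·PV / [P·(1+y)²] = 1,209,841.8014 / (43,875.4205 × 1.121481) = 24.58756.

24.59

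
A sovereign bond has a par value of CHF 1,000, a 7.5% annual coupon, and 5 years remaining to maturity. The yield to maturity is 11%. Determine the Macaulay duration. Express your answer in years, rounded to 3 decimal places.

Periodic yield y = 0.11. Discount each cash flow and weight by its year:
  t   CF        PV=CF/(1+0.11)^t    t·PV
  1        75.00        67.5676        67.5676
  2        75.00        60.8717       121.7434
  3        75.00        54.8394       164.5181
  4        75.00        49.4048       197.6193
  5     1,075.00       637.9602     3,189.8009
  Σ                    870.6436     3,741.2492
Price P = Σ PV = 870.6436.
Macaulay duration = Σ(t·PV) / P = 3,741.2492 / 870.6436 = 4.29711 years.

4.297 years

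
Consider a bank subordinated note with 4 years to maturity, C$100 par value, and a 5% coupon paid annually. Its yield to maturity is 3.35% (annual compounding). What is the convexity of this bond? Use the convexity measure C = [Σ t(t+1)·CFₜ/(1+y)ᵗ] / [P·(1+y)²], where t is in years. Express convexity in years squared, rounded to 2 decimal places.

With y = 0.0335:
  t   CF        PV=CF/(1+0.0335)^t    t·PV        t(t+1)·PV
  1         5.00         4.8379         4.8379           9.6759
  2         5.00         4.6811         9.3622          28.0867
  3         5.00         4.5294        13.5881          54.3525
  4       105.00        92.0338       368.1352       1,840.6761
  Σ                    106.0822       395.9235       1,932.7912
P = 106.0822.
Convexity = Σ t(t+1)·PV / [P·(1+y)²] = 1,932.7912 / (106.0822 × 1.068122) = 17.05773.

17.06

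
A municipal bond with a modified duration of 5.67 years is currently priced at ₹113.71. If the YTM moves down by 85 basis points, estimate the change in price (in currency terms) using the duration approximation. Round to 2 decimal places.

Duration approximation: ΔP/P ≈ -D_mod · Δy = -5.67 × (-0.0085) = +0.048195.
ΔP ≈ 113.71 × (+0.048195) = +5.48025345.

+₹5.48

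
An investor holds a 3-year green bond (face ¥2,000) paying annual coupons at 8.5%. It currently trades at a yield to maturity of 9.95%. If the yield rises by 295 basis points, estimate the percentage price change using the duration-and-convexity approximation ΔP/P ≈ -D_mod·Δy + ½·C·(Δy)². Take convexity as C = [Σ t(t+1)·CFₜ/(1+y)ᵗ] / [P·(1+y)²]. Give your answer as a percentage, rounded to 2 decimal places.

With y = 0.0995:
  t   CF        PV=CF/(1+0.0995)^t    t·PV        t(t+1)·PV
  1       170.00       154.6157       154.6157         309.2315
  2       170.00       140.6237       281.2474         843.7421
  3     2,170.00     1,632.5783     4,897.7350      19,590.9402
  Σ                  1,927.8178     5,333.5981      20,743.9137
P = 1,927.8178; D_Mac = 2.76665 yrs; D_mod = 2.51628 yrs; C = 8.90091.
Duration effect: -2.51628 × (+0.0295) = -0.074230
Convexity effect: 0.5 × 8.90091 × (0.0295)² = +0.0038730
ΔP/P ≈ -0.074230 + 0.0038730 = -0.070357 = -7.0357%.

-7.04%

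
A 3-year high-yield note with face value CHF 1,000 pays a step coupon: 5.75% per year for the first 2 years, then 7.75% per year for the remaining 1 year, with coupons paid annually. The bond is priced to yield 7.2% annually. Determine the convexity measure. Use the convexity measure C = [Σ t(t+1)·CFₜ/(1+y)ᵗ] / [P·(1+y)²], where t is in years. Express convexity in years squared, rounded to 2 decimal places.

With y = 0.072:
  t   CF        PV=CF/(1+0.072)^t    t·PV        t(t+1)·PV
  1        57.50        53.6381        53.6381         107.2761
  2        57.50        50.0355       100.0710         300.2130
  3     1,077.50       874.6472     2,623.9417      10,495.7667
  Σ                    978.3208     2,777.6507      10,903.2558
P = 978.3208.
Convexity = Σ t(t+1)·PV / [P·(1+y)²] = 10,903.2558 / (978.3208 × 1.149184) = 9.69807.

9.70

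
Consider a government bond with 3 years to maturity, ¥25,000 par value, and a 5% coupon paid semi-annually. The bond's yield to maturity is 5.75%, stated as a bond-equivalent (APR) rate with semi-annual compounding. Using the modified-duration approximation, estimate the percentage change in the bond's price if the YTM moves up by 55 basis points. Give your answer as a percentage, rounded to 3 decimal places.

Periodic yield y = 0.02875. Modified duration first:
  t   CF        PV=CF/(1+0.02875)^t    t·PV
  1       625.00       607.5334       607.5334
  2       625.00       590.5550     1,181.1099
  3       625.00       574.0510     1,722.1530
  4       625.00       558.0083     2,232.0330
  5       625.00       542.4139     2,712.0693
  6    25,625.00    21,617.4660   129,704.7960
  Σ                 24,490.0275   138,159.6947
P = 24,490.0275; D_Mac = 5.64147 half-year periods = 2.82073 yrs; D_mod = 2.82073/(1+0.02875) = 2.74190 yrs.
ΔP/P ≈ -D_mod · Δy = -2.74190 × (+0.0055) = -0.015080 = -1.5080%.

-1.508%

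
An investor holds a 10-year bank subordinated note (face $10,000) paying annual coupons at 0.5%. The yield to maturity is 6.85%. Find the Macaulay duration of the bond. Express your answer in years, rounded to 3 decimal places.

Periodic yield y = 0.0685. Discount each cash flow and weight by its year:
  t   CF        PV=CF/(1+0.0685)^t    t·PV
  1        50.00        46.7946        46.7946
  2        50.00        43.7946        87.5893
  3        50.00        40.9870       122.9611
  4        50.00        38.3594       153.4376
  5        50.00        35.9002       179.5012
  6        50.00        33.5987       201.5924
  7        50.00        31.4448       220.1133
  8        50.00        29.4289       235.4311
  9        50.00        27.5422       247.8802
  10   10,050.00     5,181.0859    51,810.8595
  Σ                  5,508.9365    53,306.1602
Price P = Σ PV = 5,508.9365.
Macaulay duration = Σ(t·PV) / P = 53,306.1602 / 5,508.9365 = 9.67631 years.

9.676 years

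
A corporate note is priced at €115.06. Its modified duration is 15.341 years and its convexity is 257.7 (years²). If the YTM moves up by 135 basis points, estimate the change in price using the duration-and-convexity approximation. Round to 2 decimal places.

Duration effect: -D_mod·Δy = -15.341 × (+0.0135) = -0.2071035
Convexity effect: ½·C·(Δy)² = 0.5 × 257.7 × (0.0135)² = +0.0234829125
ΔP/P ≈ -0.2071035 + 0.0234829125 = -0.1836205875
ΔP ≈ 115.06 × (-0.1836205875) = -21.12738479775.

-€21.13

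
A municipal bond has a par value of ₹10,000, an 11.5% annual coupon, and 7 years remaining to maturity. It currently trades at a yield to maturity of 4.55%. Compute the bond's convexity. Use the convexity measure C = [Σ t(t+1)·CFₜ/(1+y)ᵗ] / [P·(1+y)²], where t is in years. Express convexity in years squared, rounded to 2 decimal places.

With y = 0.0455:
  t   CF        PV=CF/(1+0.0455)^t    t·PV        t(t+1)·PV
  1     1,150.00     1,099.9522     1,099.9522       2,199.9044
  2     1,150.00     1,052.0824     2,104.1649       6,312.4946
  3     1,150.00     1,006.2960     3,018.8879      12,075.5515
  4     1,150.00       962.5021     3,850.0085      19,250.0423
  5     1,150.00       920.6142     4,603.0708      27,618.4251
  6     1,150.00       880.5492     5,283.2951      36,983.0656
  7    11,150.00     8,165.9479    57,161.6356     457,293.0851
  Σ                 14,087.9440    77,121.0149     561,732.5685
P = 14,087.9440.
Convexity = Σ t(t+1)·PV / [P·(1+y)²] = 561,732.5685 / (14,087.9440 × 1.093070) = 36.47824.

36.48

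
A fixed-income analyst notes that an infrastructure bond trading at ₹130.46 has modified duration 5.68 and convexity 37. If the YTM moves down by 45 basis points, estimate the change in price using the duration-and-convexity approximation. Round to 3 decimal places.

+₹3.383

Duration effect: -D_mod·Δy = -5.68 × (-0.0045) = +0.025560
Convexity effect: ½·C·(Δy)² = 0.5 × 37 × (-0.0045)² = +0.000374625
ΔP/P ≈ +0.025560 + 0.000374625 = +0.025934625
ΔP ≈ 130.46 × (+0.025934625) = +3.3834311775.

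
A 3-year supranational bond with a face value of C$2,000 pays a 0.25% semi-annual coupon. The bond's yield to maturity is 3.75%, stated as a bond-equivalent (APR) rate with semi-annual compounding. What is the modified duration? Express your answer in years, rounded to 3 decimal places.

Periodic yield y = 0.01875. First find Macaulay duration:
  t   CF        PV=CF/(1+0.01875)^t    t·PV
  1         2.50         2.4540         2.4540
  2         2.50         2.4088         4.8176
  3         2.50         2.3645         7.0935
  4         2.50         2.3210         9.2839
  5         2.50         2.2783        11.3913
  6     2,002.50     1,791.2937    10,747.7621
  Σ                  1,803.1202    10,782.8023
P = 1,803.1202; Macaulay duration = 10,782.8023 / 1,803.1202 = 5.98008 half-year periods = 2.99004 years.
Modified duration = D_Mac / (1 + y) = 2.99004 / 1.01875 = 2.93501 years.

2.935 years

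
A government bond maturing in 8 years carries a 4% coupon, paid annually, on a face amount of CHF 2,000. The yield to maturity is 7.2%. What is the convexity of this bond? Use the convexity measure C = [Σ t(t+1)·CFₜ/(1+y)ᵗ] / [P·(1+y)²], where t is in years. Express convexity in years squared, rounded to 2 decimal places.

51.05

With y = 0.072:
  t   CF        PV=CF/(1+0.072)^t    t·PV        t(t+1)·PV
  1        80.00        74.6269        74.6269         149.2537
  2        80.00        69.6146       139.2292         417.6877
  3        80.00        64.9390       194.8170         779.2681
  4        80.00        60.5774       242.3097       1,211.5486
  5        80.00        56.5088       282.5440       1,695.2639
  6        80.00        52.7134       316.2806       2,213.9641
  7        80.00        49.1730       344.2108       2,753.6866
  8     2,080.00     1,192.6281     9,541.0251      85,869.2260
  Σ                  1,620.7813    11,135.0433      95,089.8987
P = 1,620.7813.
Convexity = Σ t(t+1)·PV / [P·(1+y)²] = 95,089.8987 / (1,620.7813 × 1.149184) = 51.05290.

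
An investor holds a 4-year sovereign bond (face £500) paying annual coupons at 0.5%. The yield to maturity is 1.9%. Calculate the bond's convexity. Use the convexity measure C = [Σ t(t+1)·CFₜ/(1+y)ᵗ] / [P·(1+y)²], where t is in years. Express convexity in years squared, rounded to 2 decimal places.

19.06

With y = 0.019:
  t   CF        PV=CF/(1+0.019)^t    t·PV        t(t+1)·PV
  1         2.50         2.4534         2.4534           4.9068
  2         2.50         2.4076         4.8153          14.4458
  3         2.50         2.3627         7.0882          28.3530
  4       502.50       466.0573     1,864.2293       9,321.1463
  Σ                    473.2811     1,878.5862       9,368.8519
P = 473.2811.
Convexity = Σ t(t+1)·PV / [P·(1+y)²] = 9,368.8519 / (473.2811 × 1.038361) = 19.06421.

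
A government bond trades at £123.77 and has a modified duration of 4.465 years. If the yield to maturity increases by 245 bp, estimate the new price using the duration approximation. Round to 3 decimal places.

£110.230

Duration approximation: ΔP/P ≈ -D_mod · Δy = -4.465 × (+0.0245) = -0.1093925.
New price ≈ 123.77 × (1 - 0.1093925) = 110.230490275.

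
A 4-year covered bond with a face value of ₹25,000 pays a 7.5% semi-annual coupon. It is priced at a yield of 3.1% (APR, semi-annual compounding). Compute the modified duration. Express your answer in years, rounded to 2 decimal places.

Periodic yield y = 0.0155. First find Macaulay duration:
  t   CF        PV=CF/(1+0.0155)^t    t·PV
  1       937.50       923.1905       923.1905
  2       937.50       909.0995     1,818.1990
  3       937.50       895.2235     2,685.6706
  4       937.50       881.5594     3,526.2375
  5       937.50       868.1038     4,340.5188
  6       937.50       854.8535     5,129.1212
  7       937.50       841.8055     5,892.6388
  8    25,937.50    22,934.4691   183,475.7532
  Σ                 29,108.3049   207,791.3296
P = 29,108.3049; Macaulay duration = 207,791.3296 / 29,108.3049 = 7.13856 half-year periods = 3.56928 years.
Modified duration = D_Mac / (1 + y) = 3.56928 / 1.0155 = 3.51480 years.

3.51 years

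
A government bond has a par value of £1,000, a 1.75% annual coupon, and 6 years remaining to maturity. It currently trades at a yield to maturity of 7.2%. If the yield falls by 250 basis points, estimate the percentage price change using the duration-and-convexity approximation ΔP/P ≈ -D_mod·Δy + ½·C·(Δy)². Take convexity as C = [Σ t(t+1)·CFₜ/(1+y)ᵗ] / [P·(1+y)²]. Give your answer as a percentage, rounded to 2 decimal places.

+14.35%

With y = 0.072:
  t   CF        PV=CF/(1+0.072)^t    t·PV        t(t+1)·PV
  1        17.50        16.3246        16.3246          32.6493
  2        17.50        15.2282        30.4564          91.3692
  3        17.50        14.2054        42.6162         170.4649
  4        17.50        13.2513        53.0053         265.0263
  5        17.50        12.3613        61.8065         370.8390
  6     1,017.50       670.4489     4,022.6936      28,158.8553
  Σ                    741.8198     4,226.9026      29,089.2039
P = 741.8198; D_Mac = 5.69802 yrs; D_mod = 5.31532 yrs; C = 34.12274.
Duration effect: -5.31532 × (-0.025) = +0.132883
Convexity effect: 0.5 × 34.12274 × (-0.025)² = +0.0106634
ΔP/P ≈ +0.132883 + 0.0106634 = +0.143546 = +14.3546%.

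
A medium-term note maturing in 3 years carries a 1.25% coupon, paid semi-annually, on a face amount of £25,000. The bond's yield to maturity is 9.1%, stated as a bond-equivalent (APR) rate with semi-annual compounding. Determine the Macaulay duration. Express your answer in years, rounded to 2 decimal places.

Periodic yield y = 0.0455. Discount each cash flow and weight by its period:
  t   CF        PV=CF/(1+0.0455)^t    t·PV
  1       156.25       149.4500       149.4500
  2       156.25       142.9460       285.8920
  3       156.25       136.7250       410.1750
  4       156.25       130.7747       523.0990
  5       156.25       125.0834       625.4172
  6    25,156.25    19,262.0133   115,572.0800
  Σ                 19,946.9925   117,566.1132
Price P = Σ PV = 19,946.9925.
Macaulay duration = Σ(t·PV) / P = 117,566.1132 / 19,946.9925 = 5.89393 half-year periods.
In years: 5.89393 / 2 = 2.94696 years.

2.95 years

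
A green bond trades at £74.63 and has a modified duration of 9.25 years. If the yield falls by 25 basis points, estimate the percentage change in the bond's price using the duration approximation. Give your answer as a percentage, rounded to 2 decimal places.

Duration approximation: ΔP/P ≈ -D_mod · Δy = -9.25 × (-0.0025) = +0.023125.
As a percentage: +2.3125%.

+2.31%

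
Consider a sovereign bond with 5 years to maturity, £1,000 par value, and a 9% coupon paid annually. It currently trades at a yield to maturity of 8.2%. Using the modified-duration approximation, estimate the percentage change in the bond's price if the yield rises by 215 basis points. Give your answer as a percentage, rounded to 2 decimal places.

-8.45%

Periodic yield y = 0.082. Modified duration first:
  t   CF        PV=CF/(1+0.082)^t    t·PV
  1        90.00        83.1793        83.1793
  2        90.00        76.8755       153.7510
  3        90.00        71.0495       213.1484
  4        90.00        65.6649       262.6597
  5     1,090.00       735.0048     3,675.0242
  Σ                  1,031.7740     4,387.7625
P = 1,031.7740; D_Mac = 4.25264 yrs; D_mod = 4.25264/(1+0.082) = 3.93035 yrs.
ΔP/P ≈ -D_mod · Δy = -3.93035 × (+0.0215) = -0.084503 = -8.4503%.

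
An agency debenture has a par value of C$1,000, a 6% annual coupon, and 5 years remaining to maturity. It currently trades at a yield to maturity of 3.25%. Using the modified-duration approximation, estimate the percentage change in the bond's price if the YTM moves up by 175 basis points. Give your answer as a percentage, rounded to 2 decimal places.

-7.63%

Periodic yield y = 0.0325. Modified duration first:
  t   CF        PV=CF/(1+0.0325)^t    t·PV
  1        60.00        58.1114        58.1114
  2        60.00        56.2822       112.5644
  3        60.00        54.5106       163.5318
  4        60.00        52.7948       211.1791
  5     1,060.00       903.3490     4,516.7450
  Σ                  1,125.0480     5,062.1317
P = 1,125.0480; D_Mac = 4.49948 yrs; D_mod = 4.49948/(1+0.0325) = 4.35785 yrs.
ΔP/P ≈ -D_mod · Δy = -4.35785 × (+0.0175) = -0.076262 = -7.6262%.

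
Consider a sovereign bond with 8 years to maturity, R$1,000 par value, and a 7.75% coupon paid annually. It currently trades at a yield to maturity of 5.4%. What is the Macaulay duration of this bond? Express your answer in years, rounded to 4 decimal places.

6.3811 years

Periodic yield y = 0.054. Discount each cash flow and weight by its year:
  t   CF        PV=CF/(1+0.054)^t    t·PV
  1        77.50        73.5294        73.5294
  2        77.50        69.7623       139.5245
  3        77.50        66.1881       198.5643
  4        77.50        62.7971       251.1882
  5        77.50        59.5797       297.8987
  6        77.50        56.5273       339.1636
  7        77.50        53.6312       375.4183
  8     1,077.50       707.4445     5,659.5562
  Σ                  1,149.4595     7,334.8433
Price P = Σ PV = 1,149.4595.
Macaulay duration = Σ(t·PV) / P = 7,334.8433 / 1,149.4595 = 6.38112 years.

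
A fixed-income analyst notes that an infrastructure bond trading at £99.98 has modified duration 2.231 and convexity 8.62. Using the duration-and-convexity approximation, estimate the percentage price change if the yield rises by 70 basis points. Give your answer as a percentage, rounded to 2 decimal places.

Duration effect: -D_mod·Δy = -2.231 × (+0.007) = -0.015617
Convexity effect: ½·C·(Δy)² = 0.5 × 8.62 × (0.007)² = +0.00021119
ΔP/P ≈ -0.015617 + 0.00021119 = -0.01540581
= -1.540581%.

-1.54%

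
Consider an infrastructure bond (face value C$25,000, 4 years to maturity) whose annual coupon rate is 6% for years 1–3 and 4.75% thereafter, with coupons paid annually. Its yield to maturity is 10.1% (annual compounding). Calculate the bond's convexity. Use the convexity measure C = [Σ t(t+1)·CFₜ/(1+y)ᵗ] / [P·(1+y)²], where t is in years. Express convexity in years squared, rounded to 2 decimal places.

14.55

With y = 0.101:
  t   CF        PV=CF/(1+0.101)^t    t·PV        t(t+1)·PV
  1     1,500.00     1,362.3978     1,362.3978       2,724.7956
  2     1,500.00     1,237.4185     2,474.8371       7,424.5113
  3     1,500.00     1,123.9042     3,371.7127      13,486.8506
  4    26,187.50    17,821.5209    71,286.0836     356,430.4181
  Σ                 21,545.2415    78,495.0312     380,066.5757
P = 21,545.2415.
Convexity = Σ t(t+1)·PV / [P·(1+y)²] = 380,066.5757 / (21,545.2415 × 1.212201) = 14.55237.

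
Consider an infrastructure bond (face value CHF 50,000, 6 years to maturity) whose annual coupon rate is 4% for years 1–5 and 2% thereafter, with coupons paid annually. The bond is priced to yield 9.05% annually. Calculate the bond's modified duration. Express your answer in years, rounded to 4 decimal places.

Periodic yield y = 0.0905. First find Macaulay duration:
  t   CF        PV=CF/(1+0.0905)^t    t·PV
  1     2,000.00     1,834.0211     1,834.0211
  2     2,000.00     1,681.8167     3,363.6334
  3     2,000.00     1,542.2436     4,626.7309
  4     2,000.00     1,414.2537     5,657.0147
  5     2,000.00     1,296.8855     6,484.4277
  6    51,000.00    30,326.0716   181,956.4299
  Σ                 38,095.2923   203,922.2576
P = 38,095.2923; Macaulay duration = 203,922.2576 / 38,095.2923 = 5.35295 years.
Modified duration = D_Mac / (1 + y) = 5.35295 / 1.0905 = 4.90871 years.

4.9087 years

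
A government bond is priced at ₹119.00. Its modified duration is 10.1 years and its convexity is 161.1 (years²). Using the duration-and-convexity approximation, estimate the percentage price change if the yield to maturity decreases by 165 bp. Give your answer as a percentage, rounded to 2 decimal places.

+18.86%

Duration effect: -D_mod·Δy = -10.1 × (-0.0165) = +0.166650
Convexity effect: ½·C·(Δy)² = 0.5 × 161.1 × (-0.0165)² = +0.0219297375
ΔP/P ≈ +0.166650 + 0.0219297375 = +0.1885797375
= +18.85797375%.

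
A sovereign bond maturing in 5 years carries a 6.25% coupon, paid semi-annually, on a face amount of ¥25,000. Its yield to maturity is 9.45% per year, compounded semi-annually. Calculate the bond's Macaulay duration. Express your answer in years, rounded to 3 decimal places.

Periodic yield y = 0.04725. Discount each cash flow and weight by its period:
  t   CF        PV=CF/(1+0.04725)^t    t·PV
  1       781.25       746.0014       746.0014
  2       781.25       712.3432     1,424.6864
  3       781.25       680.2036     2,040.6108
  4       781.25       649.5141     2,598.0562
  5       781.25       620.2092     3,101.0459
  6       781.25       592.2265     3,553.3588
  7       781.25       565.5063     3,958.5441
  8       781.25       539.9917     4,319.9335
  9       781.25       515.6283     4,640.6543
  10   25,781.25    16,248.0138   162,480.1382
  Σ                 21,869.6380   188,863.0298
Price P = Σ PV = 21,869.6380.
Macaulay duration = Σ(t·PV) / P = 188,863.0298 / 21,869.6380 = 8.63586 half-year periods.
In years: 8.63586 / 2 = 4.31793 years.

4.318 years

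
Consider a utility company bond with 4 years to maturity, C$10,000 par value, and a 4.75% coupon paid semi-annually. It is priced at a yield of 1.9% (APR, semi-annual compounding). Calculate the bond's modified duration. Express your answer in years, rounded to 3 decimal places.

3.674 years

Periodic yield y = 0.0095. First find Macaulay duration:
  t   CF        PV=CF/(1+0.0095)^t    t·PV
  1       237.50       235.2650       235.2650
  2       237.50       233.0510       466.1020
  3       237.50       230.8578       692.5735
  4       237.50       228.6853       914.7414
  5       237.50       226.5333     1,132.6664
  6       237.50       224.4015     1,346.4087
  7       237.50       222.2897     1,556.0279
  8    10,237.50     9,491.6853    75,933.4820
  Σ                 11,092.7689    82,277.2670
P = 11,092.7689; Macaulay duration = 82,277.2670 / 11,092.7689 = 7.41720 half-year periods = 3.70860 years.
Modified duration = D_Mac / (1 + y) = 3.70860 / 1.0095 = 3.67370 years.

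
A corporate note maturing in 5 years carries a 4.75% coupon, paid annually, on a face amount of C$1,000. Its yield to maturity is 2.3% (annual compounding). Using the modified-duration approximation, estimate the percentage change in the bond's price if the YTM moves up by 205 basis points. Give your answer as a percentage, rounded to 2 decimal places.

Periodic yield y = 0.023. Modified duration first:
  t   CF        PV=CF/(1+0.023)^t    t·PV
  1        47.50        46.4321        46.4321
  2        47.50        45.3881        90.7763
  3        47.50        44.3677       133.1030
  4        47.50        43.3702       173.4807
  5     1,047.50       934.9230     4,674.6152
  Σ                  1,114.4811     5,118.4072
P = 1,114.4811; D_Mac = 4.59264 yrs; D_mod = 4.59264/(1+0.023) = 4.48938 yrs.
ΔP/P ≈ -D_mod · Δy = -4.48938 × (+0.0205) = -0.092032 = -9.2032%.

-9.20%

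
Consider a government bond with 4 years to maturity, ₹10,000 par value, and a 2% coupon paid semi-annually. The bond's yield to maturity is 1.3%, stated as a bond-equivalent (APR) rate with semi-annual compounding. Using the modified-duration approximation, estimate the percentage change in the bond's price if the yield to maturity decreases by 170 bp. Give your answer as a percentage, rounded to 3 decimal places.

+6.530%

Periodic yield y = 0.0065. Modified duration first:
  t   CF        PV=CF/(1+0.0065)^t    t·PV
  1       100.00        99.3542        99.3542
  2       100.00        98.7126       197.4251
  3       100.00        98.0751       294.2252
  4       100.00        97.4417       389.7668
  5       100.00        96.8124       484.0621
  6       100.00        96.1872       577.1233
  7       100.00        95.5660       668.9622
  8    10,100.00     9,589.8351    76,718.6809
  Σ                 10,271.9843    79,429.5999
P = 10,271.9843; D_Mac = 7.73264 half-year periods = 3.86632 yrs; D_mod = 3.86632/(1+0.0065) = 3.84135 yrs.
ΔP/P ≈ -D_mod · Δy = -3.84135 × (-0.017) = +0.065303 = +6.5303%.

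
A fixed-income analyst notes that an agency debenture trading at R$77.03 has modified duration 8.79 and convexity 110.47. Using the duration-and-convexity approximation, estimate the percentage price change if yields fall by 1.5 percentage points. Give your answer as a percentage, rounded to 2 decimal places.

Duration effect: -D_mod·Δy = -8.79 × (-0.015) = +0.131850
Convexity effect: ½·C·(Δy)² = 0.5 × 110.47 × (-0.015)² = +0.012427875
ΔP/P ≈ +0.131850 + 0.012427875 = +0.144277875
= +14.4277875%.

+14.43%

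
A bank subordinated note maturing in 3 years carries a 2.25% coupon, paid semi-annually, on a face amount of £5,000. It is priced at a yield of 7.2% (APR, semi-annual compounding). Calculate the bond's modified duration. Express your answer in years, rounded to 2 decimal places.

2.81 years

Periodic yield y = 0.036. First find Macaulay duration:
  t   CF        PV=CF/(1+0.036)^t    t·PV
  1        56.25        54.2954        54.2954
  2        56.25        52.4087       104.8173
  3        56.25        50.5875       151.7625
  4        56.25        48.8296       195.3186
  5        56.25        47.1329       235.6643
  6     5,056.25     4,089.4981    24,536.9884
  Σ                  4,342.7521    25,278.8464
P = 4,342.7521; Macaulay duration = 25,278.8464 / 4,342.7521 = 5.82093 half-year periods = 2.91046 years.
Modified duration = D_Mac / (1 + y) = 2.91046 / 1.036 = 2.80933 years.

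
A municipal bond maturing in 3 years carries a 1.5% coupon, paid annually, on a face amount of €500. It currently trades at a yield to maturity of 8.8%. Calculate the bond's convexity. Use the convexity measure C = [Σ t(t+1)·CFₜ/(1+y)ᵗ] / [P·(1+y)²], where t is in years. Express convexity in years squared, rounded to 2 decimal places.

9.92

With y = 0.088:
  t   CF        PV=CF/(1+0.088)^t    t·PV        t(t+1)·PV
  1         7.50         6.8934         6.8934          13.7868
  2         7.50         6.3358        12.6717          38.0150
  3       507.50       394.0482     1,182.1446       4,728.5785
  Σ                    407.2774     1,201.7097       4,780.3803
P = 407.2774.
Convexity = Σ t(t+1)·PV / [P·(1+y)²] = 4,780.3803 / (407.2774 × 1.183744) = 9.91549.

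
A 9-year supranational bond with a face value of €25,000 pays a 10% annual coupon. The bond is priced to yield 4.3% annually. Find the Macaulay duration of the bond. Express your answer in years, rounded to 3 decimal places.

6.786 years

Periodic yield y = 0.043. Discount each cash flow and weight by its year:
  t   CF        PV=CF/(1+0.043)^t    t·PV
  1     2,500.00     2,396.9319     2,396.9319
  2     2,500.00     2,298.1131     4,596.2261
  3     2,500.00     2,203.3682     6,610.1047
  4     2,500.00     2,112.5295     8,450.1179
  5     2,500.00     2,025.4357    10,127.1786
  6     2,500.00     1,941.9326    11,651.5958
  7     2,500.00     1,861.8721    13,033.1049
  8     2,500.00     1,785.1123    14,280.8984
  9    27,500.00    18,826.6877   169,440.1891
  Σ                 35,451.9831   240,586.3473
Price P = Σ PV = 35,451.9831.
Macaulay duration = Σ(t·PV) / P = 240,586.3473 / 35,451.9831 = 6.78626 years.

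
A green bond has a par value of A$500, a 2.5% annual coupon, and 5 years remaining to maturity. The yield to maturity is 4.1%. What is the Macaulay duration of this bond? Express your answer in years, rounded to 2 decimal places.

4.75 years

Periodic yield y = 0.041. Discount each cash flow and weight by its year:
  t   CF        PV=CF/(1+0.041)^t    t·PV
  1        12.50        12.0077        12.0077
  2        12.50        11.5348        23.0695
  3        12.50        11.0805        33.2414
  4        12.50        10.6441        42.5762
  5       512.50       419.2183     2,096.0915
  Σ                    464.4853     2,206.9863
Price P = Σ PV = 464.4853.
Macaulay duration = Σ(t·PV) / P = 2,206.9863 / 464.4853 = 4.75147 years.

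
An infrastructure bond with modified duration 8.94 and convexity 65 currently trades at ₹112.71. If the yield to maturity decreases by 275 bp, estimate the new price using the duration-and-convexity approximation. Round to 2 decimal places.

Duration effect: -D_mod·Δy = -8.94 × (-0.0275) = +0.245850
Convexity effect: ½·C·(Δy)² = 0.5 × 65 × (-0.0275)² = +0.024578125
ΔP/P ≈ +0.245850 + 0.024578125 = +0.270428125
New price ≈ 112.71 × (1 + 0.270428125) = 143.18995396875.

₹143.19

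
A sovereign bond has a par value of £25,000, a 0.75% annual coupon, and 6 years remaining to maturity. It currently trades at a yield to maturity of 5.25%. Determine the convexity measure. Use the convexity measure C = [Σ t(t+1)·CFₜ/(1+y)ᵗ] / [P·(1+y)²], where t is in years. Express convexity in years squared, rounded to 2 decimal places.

36.83

With y = 0.0525:
  t   CF        PV=CF/(1+0.0525)^t    t·PV        t(t+1)·PV
  1       187.50       178.1473       178.1473         356.2945
  2       187.50       169.2611       338.5221       1,015.5664
  3       187.50       160.8181       482.4543       1,929.8173
  4       187.50       152.7963       611.1852       3,055.9261
  5       187.50       145.1746       725.8732       4,355.2391
  6    25,187.50    18,529.0194   111,174.1165     778,218.8155
  Σ                 19,335.2168   113,510.2986     788,931.6590
P = 19,335.2168.
Convexity = Σ t(t+1)·PV / [P·(1+y)²] = 788,931.6590 / (19,335.2168 × 1.107756) = 36.83377.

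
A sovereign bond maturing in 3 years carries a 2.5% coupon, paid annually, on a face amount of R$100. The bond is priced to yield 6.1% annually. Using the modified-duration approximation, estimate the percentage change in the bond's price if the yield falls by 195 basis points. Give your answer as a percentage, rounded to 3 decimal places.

Periodic yield y = 0.061. Modified duration first:
  t   CF        PV=CF/(1+0.061)^t    t·PV
  1         2.50         2.3563         2.3563
  2         2.50         2.2208         4.4416
  3       102.50        85.8179       257.4536
  Σ                     90.3949       264.2515
P = 90.3949; D_Mac = 2.92330 yrs; D_mod = 2.92330/(1+0.061) = 2.75523 yrs.
ΔP/P ≈ -D_mod · Δy = -2.75523 × (-0.0195) = +0.053727 = +5.3727%.

+5.373%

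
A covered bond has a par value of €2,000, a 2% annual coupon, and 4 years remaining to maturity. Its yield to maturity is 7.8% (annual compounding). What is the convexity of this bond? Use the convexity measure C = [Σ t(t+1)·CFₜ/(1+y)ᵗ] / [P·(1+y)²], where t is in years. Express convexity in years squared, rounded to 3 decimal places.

16.461

With y = 0.078:
  t   CF        PV=CF/(1+0.078)^t    t·PV        t(t+1)·PV
  1        40.00        37.1058        37.1058          74.2115
  2        40.00        34.4209        68.8418         206.5255
  3        40.00        31.9304        95.7911         383.1642
  4     2,040.00     1,510.6196     6,042.4785      30,212.3926
  Σ                  1,614.0767     6,244.2172      30,876.2939
P = 1,614.0767.
Convexity = Σ t(t+1)·PV / [P·(1+y)²] = 30,876.2939 / (1,614.0767 × 1.162084) = 16.46128.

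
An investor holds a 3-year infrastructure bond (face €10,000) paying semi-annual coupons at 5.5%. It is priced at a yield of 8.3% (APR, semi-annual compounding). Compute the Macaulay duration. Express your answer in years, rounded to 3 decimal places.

Periodic yield y = 0.0415. Discount each cash flow and weight by its period:
  t   CF        PV=CF/(1+0.0415)^t    t·PV
  1       275.00       264.0422       264.0422
  2       275.00       253.5211       507.0422
  3       275.00       243.4192       730.2577
  4       275.00       233.7198       934.8794
  5       275.00       224.4070     1,122.0348
  6    10,275.00     8,050.5617    48,303.3704
  Σ                  9,269.6711    51,861.6268
Price P = Σ PV = 9,269.6711.
Macaulay duration = Σ(t·PV) / P = 51,861.6268 / 9,269.6711 = 5.59476 half-year periods.
In years: 5.59476 / 2 = 2.79738 years.

2.797 years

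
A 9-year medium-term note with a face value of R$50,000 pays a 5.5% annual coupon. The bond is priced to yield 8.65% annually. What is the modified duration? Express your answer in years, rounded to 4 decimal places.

Periodic yield y = 0.0865. First find Macaulay duration:
  t   CF        PV=CF/(1+0.0865)^t    t·PV
  1     2,750.00     2,531.0630     2,531.0630
  2     2,750.00     2,329.5564     4,659.1128
  3     2,750.00     2,144.0924     6,432.2773
  4     2,750.00     1,973.3939     7,893.5754
  5     2,750.00     1,816.2852     9,081.4259
  6     2,750.00     1,671.6845    10,030.1069
  7     2,750.00     1,538.5959    10,770.1715
  8     2,750.00     1,416.1030    11,328.8241
  9    52,750.00    25,000.8565   225,007.7089
  Σ                 40,421.6309   287,734.2659
P = 40,421.6309; Macaulay duration = 287,734.2659 / 40,421.6309 = 7.11832 years.
Modified duration = D_Mac / (1 + y) = 7.11832 / 1.0865 = 6.55161 years.

6.5516 years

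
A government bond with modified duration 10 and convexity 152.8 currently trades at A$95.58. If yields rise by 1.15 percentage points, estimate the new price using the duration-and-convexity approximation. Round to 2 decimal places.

Duration effect: -D_mod·Δy = -10 × (+0.0115) = -0.115000
Convexity effect: ½·C·(Δy)² = 0.5 × 152.8 × (0.0115)² = +0.0101039
ΔP/P ≈ -0.115000 + 0.0101039 = -0.1048961
New price ≈ 95.58 × (1 - 0.1048961) = 85.554030762.

A$85.55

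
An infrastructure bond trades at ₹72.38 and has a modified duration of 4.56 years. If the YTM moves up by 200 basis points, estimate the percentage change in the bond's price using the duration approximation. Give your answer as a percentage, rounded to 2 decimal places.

-9.12%

Duration approximation: ΔP/P ≈ -D_mod · Δy = -4.56 × (+0.02) = -0.091200.
As a percentage: -9.1200%.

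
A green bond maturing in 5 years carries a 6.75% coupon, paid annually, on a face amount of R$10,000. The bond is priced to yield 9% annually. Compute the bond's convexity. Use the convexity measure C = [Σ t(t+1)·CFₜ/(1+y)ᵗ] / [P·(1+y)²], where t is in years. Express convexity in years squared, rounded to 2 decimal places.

21.09

With y = 0.09:
  t   CF        PV=CF/(1+0.09)^t    t·PV        t(t+1)·PV
  1       675.00       619.2661       619.2661       1,238.5321
  2       675.00       568.1340     1,136.2680       3,408.8040
  3       675.00       521.2238     1,563.6715       6,254.6862
  4       675.00       478.1870     1,912.7481       9,563.7403
  5    10,675.00     6,938.0175    34,690.0877     208,140.5265
  Σ                  9,124.8285    39,922.0414     228,606.2891
P = 9,124.8285.
Convexity = Σ t(t+1)·PV / [P·(1+y)²] = 228,606.2891 / (9,124.8285 × 1.188100) = 21.08679.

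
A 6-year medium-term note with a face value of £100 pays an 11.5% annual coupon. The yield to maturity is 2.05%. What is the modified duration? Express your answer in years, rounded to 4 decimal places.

Periodic yield y = 0.0205. First find Macaulay duration:
  t   CF        PV=CF/(1+0.0205)^t    t·PV
  1        11.50        11.2690        11.2690
  2        11.50        11.0426        22.0852
  3        11.50        10.8208        32.4624
  4        11.50        10.6034        42.4137
  5        11.50        10.3904        51.9521
  6       111.50        98.7181       592.3086
  Σ                    152.8443       752.4909
P = 152.8443; Macaulay duration = 752.4909 / 152.8443 = 4.92325 years.
Modified duration = D_Mac / (1 + y) = 4.92325 / 1.0205 = 4.82435 years.

4.8244 years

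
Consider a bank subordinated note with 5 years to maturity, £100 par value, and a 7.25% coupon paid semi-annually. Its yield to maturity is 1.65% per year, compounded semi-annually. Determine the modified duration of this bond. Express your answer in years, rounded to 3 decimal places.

4.340 years

Periodic yield y = 0.00825. First find Macaulay duration:
  t   CF        PV=CF/(1+0.00825)^t    t·PV
  1        3.625         3.5953         3.5953
  2        3.625         3.5659         7.1318
  3        3.625         3.5367        10.6102
  4        3.625         3.5078        14.0312
  5        3.625         3.4791        17.3955
  6        3.625         3.4506        20.7038
  7        3.625         3.4224        23.9568
  8        3.625         3.3944        27.1551
  9        3.625         3.3666        30.2996
  10     103.625        95.4514       954.5139
  Σ                    126.7703     1,109.3932
P = 126.7703; Macaulay duration = 1,109.3932 / 126.7703 = 8.75121 half-year periods = 4.37560 years.
Modified duration = D_Mac / (1 + y) = 4.37560 / 1.00825 = 4.33980 years.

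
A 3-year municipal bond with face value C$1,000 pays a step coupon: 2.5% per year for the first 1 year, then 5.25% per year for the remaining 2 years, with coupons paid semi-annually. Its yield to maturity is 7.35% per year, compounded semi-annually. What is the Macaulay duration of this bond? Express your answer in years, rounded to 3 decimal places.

2.867 years

Periodic yield y = 0.03675. Discount each cash flow and weight by its period:
  t   CF        PV=CF/(1+0.03675)^t    t·PV
  1        12.50        12.0569        12.0569
  2        12.50        11.6295        23.2590
  3        26.25        23.5563        70.6689
  4        26.25        22.7213        90.8852
  5        26.25        21.9159       109.5794
  6     1,026.25       826.4354     4,958.6123
  Σ                    918.3153     5,265.0618
Price P = Σ PV = 918.3153.
Macaulay duration = Σ(t·PV) / P = 5,265.0618 / 918.3153 = 5.73339 half-year periods.
In years: 5.73339 / 2 = 2.86670 years.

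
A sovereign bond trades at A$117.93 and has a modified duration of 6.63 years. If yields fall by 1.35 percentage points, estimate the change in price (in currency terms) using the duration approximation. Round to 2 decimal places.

Duration approximation: ΔP/P ≈ -D_mod · Δy = -6.63 × (-0.0135) = +0.089505.
ΔP ≈ 117.93 × (+0.089505) = +10.55532465.

+A$10.56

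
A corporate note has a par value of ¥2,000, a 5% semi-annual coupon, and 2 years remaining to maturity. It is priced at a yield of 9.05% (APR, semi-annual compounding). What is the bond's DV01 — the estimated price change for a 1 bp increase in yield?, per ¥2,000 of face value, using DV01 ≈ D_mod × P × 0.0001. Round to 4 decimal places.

¥0.3416

Periodic yield y = 0.04525.
  t   CF        PV=CF/(1+0.04525)^t    t·PV
  1        50.00        47.8354        47.8354
  2        50.00        45.7646        91.5292
  3        50.00        43.7834       131.3502
  4     2,050.00     1,717.4067     6,869.6269
  Σ                  1,854.7902     7,140.3417
P = 1,854.7902; D_Mac = 3.84968 half-year periods = 1.92484 yrs; D_mod = 1.84151 yrs.
DV01 ≈ 1.84151 × 1,854.7902 × 0.0001 = 0.341561.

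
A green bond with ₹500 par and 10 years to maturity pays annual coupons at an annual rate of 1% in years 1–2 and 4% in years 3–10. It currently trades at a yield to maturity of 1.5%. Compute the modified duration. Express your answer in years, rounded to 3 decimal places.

8.838 years

Periodic yield y = 0.015. First find Macaulay duration:
  t   CF        PV=CF/(1+0.015)^t    t·PV
  1         5.00         4.9261         4.9261
  2         5.00         4.8533         9.7066
  3        20.00        19.1263        57.3790
  4        20.00        18.8437        75.3747
  5        20.00        18.5652        92.8260
  6        20.00        18.2908       109.7451
  7        20.00        18.0205       126.1438
  8        20.00        17.7542       142.0338
  9        20.00        17.4918       157.4266
  10      520.00       448.0670     4,480.6696
  Σ                    585.9391     5,256.2313
P = 585.9391; Macaulay duration = 5,256.2313 / 585.9391 = 8.97061 years.
Modified duration = D_Mac / (1 + y) = 8.97061 / 1.015 = 8.83804 years.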